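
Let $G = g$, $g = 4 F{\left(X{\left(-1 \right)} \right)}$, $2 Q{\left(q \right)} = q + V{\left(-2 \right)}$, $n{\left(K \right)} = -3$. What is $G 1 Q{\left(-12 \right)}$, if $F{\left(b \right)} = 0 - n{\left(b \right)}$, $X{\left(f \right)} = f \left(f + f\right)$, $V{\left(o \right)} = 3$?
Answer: $-54$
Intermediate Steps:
$X{\left(f \right)} = 2 f^{2}$ ($X{\left(f \right)} = f 2 f = 2 f^{2}$)
$F{\left(b \right)} = 3$ ($F{\left(b \right)} = 0 - -3 = 0 + 3 = 3$)
$Q{\left(q \right)} = \frac{3}{2} + \frac{q}{2}$ ($Q{\left(q \right)} = \frac{q + 3}{2} = \frac{3 + q}{2} = \frac{3}{2} + \frac{q}{2}$)
$g = 12$ ($g = 4 \cdot 3 = 12$)
$G = 12$
$G 1 Q{\left(-12 \right)} = 12 \cdot 1 \left(\frac{3}{2} + \frac{1}{2} \left(-12\right)\right) = 12 \left(\frac{3}{2} - 6\right) = 12 \left(- \frac{9}{2}\right) = -54$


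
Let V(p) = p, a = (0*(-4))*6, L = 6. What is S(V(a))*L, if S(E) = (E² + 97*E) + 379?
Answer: 2274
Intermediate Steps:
a = 0 (a = 0*6 = 0)
S(E) = 379 + E² + 97*E
S(V(a))*L = (379 + 0² + 97*0)*6 = (379 + 0 + 0)*6 = 379*6 = 2274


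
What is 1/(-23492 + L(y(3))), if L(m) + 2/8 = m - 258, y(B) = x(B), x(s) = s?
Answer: -4/94989 ≈ -4.2110e-5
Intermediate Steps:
y(B) = B
L(m) = -1033/4 + m (L(m) = -1/4 + (m - 258) = -1/4 + (-258 + m) = -1033/4 + m)
1/(-23492 + L(y(3))) = 1/(-23492 + (-1033/4 + 3)) = 1/(-23492 - 1021/4) = 1/(-94989/4) = -4/94989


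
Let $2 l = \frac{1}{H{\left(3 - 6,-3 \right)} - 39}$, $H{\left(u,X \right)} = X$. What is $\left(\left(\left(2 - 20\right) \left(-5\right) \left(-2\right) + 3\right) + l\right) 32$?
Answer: $- \frac{118952}{21} \approx -5664.4$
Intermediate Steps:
$l = - \frac{1}{84}$ ($l = \frac{1}{2 \left(-3 - 39\right)} = \frac{1}{2 \left(-42\right)} = \frac{1}{2} \left(- \frac{1}{42}\right) = - \frac{1}{84} \approx -0.011905$)
$\left(\left(\left(2 - 20\right) \left(-5\right) \left(-2\right) + 3\right) + l\right) 32 = \left(\left(\left(2 - 20\right) \left(-5\right) \left(-2\right) + 3\right) - \frac{1}{84}\right) 32 = \left(\left(\left(-18\right) \left(-5\right) \left(-2\right) + 3\right) - \frac{1}{84}\right) 32 = \left(\left(90 \left(-2\right) + 3\right) - \frac{1}{84}\right) 32 = \left(\left(-180 + 3\right) - \frac{1}{84}\right) 32 = \left(-177 - \frac{1}{84}\right) 32 = \left(- \frac{14869}{84}\right) 32 = - \frac{118952}{21}$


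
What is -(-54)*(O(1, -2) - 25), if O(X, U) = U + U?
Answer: -1566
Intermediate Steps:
O(X, U) = 2*U
-(-54)*(O(1, -2) - 25) = -(-54)*(2*(-2) - 25) = -(-54)*(-4 - 25) = -(-54)*(-29) = -18*87 = -1566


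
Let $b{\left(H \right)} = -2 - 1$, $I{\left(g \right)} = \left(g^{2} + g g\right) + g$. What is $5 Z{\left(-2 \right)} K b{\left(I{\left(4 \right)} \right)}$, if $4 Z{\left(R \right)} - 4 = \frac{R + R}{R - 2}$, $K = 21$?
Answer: $- \frac{1575}{4} \approx -393.75$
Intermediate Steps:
$Z{\left(R \right)} = 1 + \frac{R}{2 \left(-2 + R\right)}$ ($Z{\left(R \right)} = 1 + \frac{\left(R + R\right) \frac{1}{R - 2}}{4} = 1 + \frac{2 R \frac{1}{-2 + R}}{4} = 1 + \frac{R}{2 \left(-2 + R\right)}$)
$I{\left(g \right)} = g + 2 g^{2}$ ($I{\left(g \right)} = \left(g^{2} + g^{2}\right) + g = 2 g^{2} + g = g + 2 g^{2}$)
$b{\left(H \right)} = -3$
$5 Z{\left(-2 \right)} K b{\left(I{\left(4 \right)} \right)} = 5 \frac{-4 + 3 \left(-2\right)}{2 \left(-2 - 2\right)} 21 \left(-3\right) = 5 \frac{-4 - 6}{2 \left(-4\right)} 21 \left(-3\right) = 5 \cdot \frac{1}{2} \left(- \frac{1}{4}\right) \left(-10\right) 21 \left(-3\right) = 5 \cdot \frac{5}{4} \cdot 21 \left(-3\right) = \frac{25}{4} \cdot 21 \left(-3\right) = \frac{525}{4} \left(-3\right) = - \frac{1575}{4}$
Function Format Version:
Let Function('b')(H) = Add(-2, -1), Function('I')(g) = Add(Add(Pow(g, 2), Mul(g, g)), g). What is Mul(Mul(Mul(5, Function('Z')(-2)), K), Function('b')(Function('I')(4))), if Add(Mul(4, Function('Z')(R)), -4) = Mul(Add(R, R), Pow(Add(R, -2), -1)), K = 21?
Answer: Rational(-1575, 4) ≈ -393.75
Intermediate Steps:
Function('Z')(R) = Add(1, Mul(Rational(1, 2), R, Pow(Add(-2, R), -1))) (Function('Z')(R) = Add(1, Mul(Rational(1, 4), Mul(Add(R, R), Pow(Add(R, -2), -1)))) = Add(1, Mul(Rational(1, 4), Mul(Mul(2, R), Pow(Add(-2, R), -1)))) = Add(1, Mul(Rational(1, 4), Mul(2, R, Pow(Add(-2, R), -1)))) = Add(1, Mul(Rational(1, 2), R, Pow(Add(-2, R), -1))))
Function('I')(g) = Add(g, Mul(2, Pow(g, 2))) (Function('I')(g) = Add(Add(Pow(g, 2), Pow(g, 2)), g) = Add(Mul(2, Pow(g, 2)), g) = Add(g, Mul(2, Pow(g, 2))))
Function('b')(H) = -3
Mul(Mul(Mul(5, Function('Z')(-2)), K), Function('b')(Function('I')(4))) = Mul(Mul(Mul(5, Mul(Rational(1, 2), Pow(Add(-2, -2), -1), Add(-4, Mul(3, -2)))), 21), -3) = Mul(Mul(Mul(5, Mul(Rational(1, 2), Pow(-4, -1), Add(-4, -6))), 21), -3) = Mul(Mul(Mul(5, Mul(Rational(1, 2), Rational(-1, 4), -10)), 21), -3) = Mul(Mul(Mul(5, Rational(5, 4)), 21), -3) = Mul(Mul(Rational(25, 4), 21), -3) = Mul(Rational(525, 4), -3) = Rational(-1575, 4)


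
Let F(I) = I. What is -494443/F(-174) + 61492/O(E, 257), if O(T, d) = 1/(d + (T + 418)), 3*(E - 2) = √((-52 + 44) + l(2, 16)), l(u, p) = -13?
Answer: 7244129059/174 + 61492*I*√21/3 ≈ 4.1633e+7 + 93931.0*I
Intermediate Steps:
E = 2 + I*√21/3 (E = 2 + √((-52 + 44) - 13)/3 = 2 + √(-8 - 13)/3 = 2 + √(-21)/3 = 2 + (I*√21)/3 = 2 + I*√21/3 ≈ 2.0 + 1.5275*I)
O(T, d) = 1/(418 + T + d) (O(T, d) = 1/(d + (418 + T)) = 1/(418 + T + d))
-494443/F(-174) + 61492/O(E, 257) = -494443/(-174) + 61492/(1/(418 + (2 + I*√21/3) + 257)) = -494443*(-1/174) + 61492/(1/(677 + I*√21/3)) = 494443/174 + 61492*(677 + I*√21/3) = 494443/174 + (41630084 + 61492*I*√21/3) = 7244129059/174 + 61492*I*√21/3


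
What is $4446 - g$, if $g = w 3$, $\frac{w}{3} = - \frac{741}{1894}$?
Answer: $\frac{8427393}{1894} \approx 4449.5$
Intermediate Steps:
$w = - \frac{2223}{1894}$ ($w = 3 \left(- \frac{741}{1894}\right) = - \frac{2223}{1894} \approx -1.1737$)
$g = - \frac{6669}{1894}$ ($g = \left(- \frac{2223}{1894}\right) 3 = - \frac{6669}{1894} \approx -3.5211$)
$4446 - g = 4446 - - \frac{6669}{1894} = 4446 + \frac{6669}{1894} = \frac{8427393}{1894}$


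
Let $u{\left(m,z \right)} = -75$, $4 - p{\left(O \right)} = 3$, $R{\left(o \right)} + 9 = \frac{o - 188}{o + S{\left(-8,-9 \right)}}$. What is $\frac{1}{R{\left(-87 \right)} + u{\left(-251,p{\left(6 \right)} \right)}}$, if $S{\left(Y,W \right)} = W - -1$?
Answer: $- \frac{19}{1541} \approx -0.01233$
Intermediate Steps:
$S{\left(Y,W \right)} = 1 + W$ ($S{\left(Y,W \right)} = W + 1 = 1 + W$)
$R{\left(o \right)} = -9 + \frac{-188 + o}{-8 + o}$ ($R{\left(o \right)} = -9 + \frac{o - 188}{o + \left(1 - 9\right)} = -9 + \frac{-188 + o}{o - 8} = -9 + \frac{-188 + o}{-8 + o}$)
$p{\left(O \right)} = 1$ ($p{\left(O \right)} = 4 - 3 = 1$)
$\frac{1}{R{\left(-87 \right)} + u{\left(-251,p{\left(6 \right)} \right)}} = \frac{1}{\frac{4 \left(-29 - -174\right)}{-8 - 87} - 75} = \frac{1}{\frac{4 \left(-29 + 174\right)}{-95} - 75} = \frac{1}{4 \left(- \frac{1}{95}\right) 145 - 75} = \frac{1}{- \frac{116}{19} - 75} = \frac{1}{- \frac{1541}{19}} = - \frac{19}{1541}$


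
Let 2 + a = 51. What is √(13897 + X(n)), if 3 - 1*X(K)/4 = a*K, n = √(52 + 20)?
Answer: √(13909 - 1176*√2) ≈ 110.66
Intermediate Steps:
a = 49 (a = -2 + 51 = 49)
n = 6*√2 (n = √72 = 6*√2 ≈ 8.4853)
X(K) = 12 - 196*K
√(13897 + X(n)) = √(13897 + (12 - 1176*√2)) = √(13909 - 1176*√2)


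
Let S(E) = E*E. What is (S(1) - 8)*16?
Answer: -112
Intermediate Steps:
S(E) = E²
(S(1) - 8)*16 = (1² - 8)*16 = (1 - 8)*16 = -7*16 = -112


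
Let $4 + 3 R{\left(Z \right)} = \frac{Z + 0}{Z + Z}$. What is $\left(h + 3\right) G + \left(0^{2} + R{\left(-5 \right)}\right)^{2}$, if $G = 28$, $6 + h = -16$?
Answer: $- \frac{19103}{36} \approx -530.64$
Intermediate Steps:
$h = -22$ ($h = -6 - 16 = -22$)
$R{\left(Z \right)} = - \frac{7}{6}$ ($R{\left(Z \right)} = - \frac{4}{3} + \frac{\left(Z + 0\right) \frac{1}{Z + Z}}{3} = - \frac{4}{3} + \frac{Z \frac{1}{2 Z}}{3} = - \frac{4}{3} + \frac{1}{3} \cdot \frac{1}{2} = - \frac{4}{3} + \frac{1}{6} = - \frac{7}{6}$)
$\left(h + 3\right) G + \left(0^{2} + R{\left(-5 \right)}\right)^{2} = \left(-22 + 3\right) 28 + \left(0^{2} - \frac{7}{6}\right)^{2} = \left(-19\right) 28 + \left(0 - \frac{7}{6}\right)^{2} = -532 + \left(- \frac{7}{6}\right)^{2} = -532 + \frac{49}{36} = - \frac{19103}{36}$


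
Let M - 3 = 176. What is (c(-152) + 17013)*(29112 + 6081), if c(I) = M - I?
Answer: 610387392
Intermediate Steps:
M = 179 (M = 3 + 176 = 179)
c(I) = 179 - I
(c(-152) + 17013)*(29112 + 6081) = ((179 - 1*(-152)) + 17013)*(29112 + 6081) = ((179 + 152) + 17013)*35193 = (331 + 17013)*35193 = 17344*35193 = 610387392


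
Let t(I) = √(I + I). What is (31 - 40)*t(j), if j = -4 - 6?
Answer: -18*I*√5 ≈ -40.249*I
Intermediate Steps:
j = -10
t(I) = √2*√I (t(I) = √(2*I) = √2*√I)
(31 - 40)*t(j) = (31 - 40)*(√2*√(-10)) = -9*√2*I*√10 = -18*I*√5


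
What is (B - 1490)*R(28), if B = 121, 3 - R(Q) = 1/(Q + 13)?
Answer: -167018/41 ≈ -4073.6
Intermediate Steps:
R(Q) = 3 - 1/(13 + Q) (R(Q) = 3 - 1/(Q + 13) = 3 - 1/(13 + Q))
(B - 1490)*R(28) = (121 - 1490)*((38 + 3*28)/(13 + 28)) = -1369*(38 + 84)/41 = -1369*122/41 = -167018/41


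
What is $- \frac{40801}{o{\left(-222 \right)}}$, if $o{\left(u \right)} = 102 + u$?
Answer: $\frac{40801}{120} \approx 340.01$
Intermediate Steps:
$- \frac{40801}{o{\left(-222 \right)}} = - \frac{40801}{102 - 222} = - \frac{40801}{-120} = \left(-40801\right) \left(- \frac{1}{120}\right) = \frac{40801}{120}$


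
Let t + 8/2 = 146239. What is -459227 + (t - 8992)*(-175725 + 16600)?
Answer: -21839251602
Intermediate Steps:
t = 146235 (t = -4 + 146239 = 146235)
-459227 + (t - 8992)*(-175725 + 16600) = -459227 + (146235 - 8992)*(-175725 + 16600) = -459227 + 137243*(-159125) = -459227 - 21838792375 = -21839251602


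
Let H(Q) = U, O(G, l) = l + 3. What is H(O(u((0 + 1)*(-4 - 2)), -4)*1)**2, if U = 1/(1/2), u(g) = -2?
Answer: 4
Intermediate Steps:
O(G, l) = 3 + l
U = 2 (U = 1/(1/2) = 2)
H(Q) = 2
H(O(u((0 + 1)*(-4 - 2)), -4)*1)**2 = 2**2 = 4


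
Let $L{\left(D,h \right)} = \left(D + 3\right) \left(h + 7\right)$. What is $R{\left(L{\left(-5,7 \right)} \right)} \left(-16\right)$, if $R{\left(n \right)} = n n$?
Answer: $-12544$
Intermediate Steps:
$L{\left(D,h \right)} = \left(3 + D\right) \left(7 + h\right)$
$R{\left(n \right)} = n^{2}$
$R{\left(L{\left(-5,7 \right)} \right)} \left(-16\right) = \left(21 + 3 \cdot 7 + 7 \left(-5\right) - 35\right)^{2} \left(-16\right) = \left(21 + 21 - 35 - 35\right)^{2} \left(-16\right) = \left(-28\right)^{2} \left(-16\right) = 784 \left(-16\right) = -12544$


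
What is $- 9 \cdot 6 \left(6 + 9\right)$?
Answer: $-810$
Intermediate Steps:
$- 9 \cdot 6 \left(6 + 9\right) = - 9 \cdot 6 \cdot 15 = \left(-9\right) 90 = -810$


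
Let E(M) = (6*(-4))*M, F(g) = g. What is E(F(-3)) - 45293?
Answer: -45221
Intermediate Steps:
E(M) = -24*M
E(F(-3)) - 45293 = -24*(-3) - 45293 = 72 - 45293 = -45221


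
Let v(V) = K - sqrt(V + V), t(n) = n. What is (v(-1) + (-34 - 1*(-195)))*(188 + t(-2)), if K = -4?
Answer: 29202 - 186*I*sqrt(2) ≈ 29202.0 - 263.04*I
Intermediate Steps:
v(V) = -4 - sqrt(2)*sqrt(V) (v(V) = -4 - sqrt(V + V) = -4 - sqrt(2*V) = -4 - sqrt(2)*sqrt(V))
(v(-1) + (-34 - 1*(-195)))*(188 + t(-2)) = ((-4 - sqrt(2)*sqrt(-1)) + (-34 - 1*(-195)))*(188 - 2) = ((-4 - sqrt(2)*I) + (-34 + 195))*186 = ((-4 - I*sqrt(2)) + 161)*186 = (157 - I*sqrt(2))*186 = 29202 - 186*I*sqrt(2)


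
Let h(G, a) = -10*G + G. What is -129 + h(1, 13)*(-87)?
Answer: 654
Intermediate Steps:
h(G, a) = -9*G
-129 + h(1, 13)*(-87) = -129 - 9*1*(-87) = -129 - 9*(-87) = -129 + 783 = 654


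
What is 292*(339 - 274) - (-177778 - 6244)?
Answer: 203002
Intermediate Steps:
292*(339 - 274) - (-177778 - 6244) = 292*65 - 1*(-184022) = 18980 + 184022 = 203002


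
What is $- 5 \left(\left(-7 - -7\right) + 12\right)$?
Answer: $-60$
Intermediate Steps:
$- 5 \left(\left(-7 - -7\right) + 12\right) = - 5 \left(\left(-7 + 7\right) + 12\right) = - 5 \left(0 + 12\right) = \left(-5\right) 12 = -60$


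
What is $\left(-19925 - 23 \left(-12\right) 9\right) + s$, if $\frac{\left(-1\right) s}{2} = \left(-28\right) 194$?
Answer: $-6577$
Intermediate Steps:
$s = 10864$ ($s = - 2 \left(\left(-28\right) 194\right) = \left(-2\right) \left(-5432\right) = 10864$)
$\left(-19925 - 23 \left(-12\right) 9\right) + s = \left(-19925 - 23 \left(-12\right) 9\right) + 10864 = \left(-19925 - \left(-276\right) 9\right) + 10864 = \left(-19925 - -2484\right) + 10864 = \left(-19925 + 2484\right) + 10864 = -17441 + 10864 = -6577$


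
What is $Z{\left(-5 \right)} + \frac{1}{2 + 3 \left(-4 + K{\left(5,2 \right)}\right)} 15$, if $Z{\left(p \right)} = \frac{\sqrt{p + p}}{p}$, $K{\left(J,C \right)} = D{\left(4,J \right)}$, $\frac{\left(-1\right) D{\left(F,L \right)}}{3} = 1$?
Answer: $- \frac{15}{19} - \frac{i \sqrt{10}}{5} \approx -0.78947 - 0.63246 i$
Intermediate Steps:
$D{\left(F,L \right)} = -3$ ($D{\left(F,L \right)} = \left(-3\right) 1 = -3$)
$K{\left(J,C \right)} = -3$
$Z{\left(p \right)} = \frac{\sqrt{2}}{\sqrt{p}}$ ($Z{\left(p \right)} = \frac{\sqrt{2 p}}{p} = \frac{\sqrt{2} \sqrt{p}}{p} = \frac{\sqrt{2}}{\sqrt{p}}$)
$Z{\left(-5 \right)} + \frac{1}{2 + 3 \left(-4 + K{\left(5,2 \right)}\right)} 15 = \frac{\sqrt{2}}{i \sqrt{5}} + \frac{1}{2 + 3 \left(-4 - 3\right)} 15 = \sqrt{2} \left(- \frac{i \sqrt{5}}{5}\right) + \frac{1}{2 + 3 \left(-7\right)} 15 = - \frac{i \sqrt{10}}{5} + \frac{1}{2 - 21} \cdot 15 = - \frac{i \sqrt{10}}{5} + \frac{1}{-19} \cdot 15 = - \frac{i \sqrt{10}}{5} - \frac{15}{19} = - \frac{15}{19} - \frac{i \sqrt{10}}{5}$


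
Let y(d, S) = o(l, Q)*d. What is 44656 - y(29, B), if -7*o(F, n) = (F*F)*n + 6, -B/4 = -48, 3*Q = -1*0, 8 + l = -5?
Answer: 312766/7 ≈ 44681.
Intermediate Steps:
l = -13 (l = -8 - 5 = -13)
Q = 0 (Q = (-1*0)/3 = (⅓)*0 = 0)
B = 192 (B = -4*(-48) = 192)
o(F, n) = -6/7 - n*F²/7 (o(F, n) = -((F*F)*n + 6)/7 = -(F²*n + 6)/7 = -(n*F² + 6)/7 = -(6 + n*F²)/7 = -6/7 - n*F²/7)
y(d, S) = -6*d/7 (y(d, S) = (-6/7 - ⅐*0*(-13)²)*d = (-6/7 - ⅐*0*169)*d = (-6/7 + 0)*d = -6*d/7)
44656 - y(29, B) = 44656 - (-6)*29/7 = 44656 - 1*(-174/7) = 44656 + 174/7 = 312766/7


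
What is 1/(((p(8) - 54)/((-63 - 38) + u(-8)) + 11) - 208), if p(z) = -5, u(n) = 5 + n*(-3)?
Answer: -72/14125 ≈ -0.0050973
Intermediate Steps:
u(n) = 5 - 3*n
1/(((p(8) - 54)/((-63 - 38) + u(-8)) + 11) - 208) = 1/(((-5 - 54)/((-63 - 38) + (5 - 3*(-8))) + 11) - 208) = 1/((-59/(-101 + (5 + 24)) + 11) - 208) = 1/((-59/(-101 + 29) + 11) - 208) = 1/((-59/(-72) + 11) - 208) = 1/((-59*(-1/72) + 11) - 208) = 1/((59/72 + 11) - 208) = 1/(851/72 - 208) = 1/(-14125/72) = -72/14125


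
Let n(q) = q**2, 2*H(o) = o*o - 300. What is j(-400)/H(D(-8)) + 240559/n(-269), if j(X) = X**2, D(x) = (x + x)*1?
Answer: -5786233851/795971 ≈ -7269.4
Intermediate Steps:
D(x) = 2*x (D(x) = (2*x)*1 = 2*x)
H(o) = -150 + o**2/2 (H(o) = (o*o - 300)/2 = (o**2 - 300)/2 = (-300 + o**2)/2 = -150 + o**2/2)
j(-400)/H(D(-8)) + 240559/n(-269) = (-400)**2/(-150 + (2*(-8))**2/2) + 240559/((-269)**2) = 160000/(-150 + (1/2)*(-16)**2) + 240559/72361 = 160000/(-150 + (1/2)*256) + 240559*(1/72361) = 160000/(-150 + 128) + 240559/72361 = 160000/(-22) + 240559/72361 = 160000*(-1/22) + 240559/72361 = -80000/11 + 240559/72361 = -5786233851/795971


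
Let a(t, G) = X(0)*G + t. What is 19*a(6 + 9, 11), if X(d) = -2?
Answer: -133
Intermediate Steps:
a(t, G) = t - 2*G (a(t, G) = -2*G + t = t - 2*G)
19*a(6 + 9, 11) = 19*((6 + 9) - 2*11) = 19*(15 - 22) = 19*(-7) = -133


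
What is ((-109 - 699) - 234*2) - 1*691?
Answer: -1967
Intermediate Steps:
((-109 - 699) - 234*2) - 1*691 = (-808 - 468) - 691 = -1276 - 691 = -1967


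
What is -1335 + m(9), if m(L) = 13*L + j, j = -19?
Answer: -1237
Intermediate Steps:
m(L) = -19 + 13*L (m(L) = 13*L - 19 = -19 + 13*L)
-1335 + m(9) = -1335 + (-19 + 13*9) = -1335 + (-19 + 117) = -1335 + 98 = -1237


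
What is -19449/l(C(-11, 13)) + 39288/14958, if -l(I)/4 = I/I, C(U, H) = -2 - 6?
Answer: 48512549/9972 ≈ 4864.9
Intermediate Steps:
C(U, H) = -8
l(I) = -4 (l(I) = -4*I/I = -4*1 = -4)
-19449/l(C(-11, 13)) + 39288/14958 = -19449/(-4) + 39288/14958 = -19449*(-¼) + 39288*(1/14958) = 19449/4 + 6548/2493 = 48512549/9972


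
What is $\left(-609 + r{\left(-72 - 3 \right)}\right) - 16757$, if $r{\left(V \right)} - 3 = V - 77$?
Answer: $-17515$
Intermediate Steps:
$r{\left(V \right)} = -74 + V$ ($r{\left(V \right)} = 3 + \left(V - 77\right) = 3 + \left(-77 + V\right) = -74 + V$)
$\left(-609 + r{\left(-72 - 3 \right)}\right) - 16757 = \left(-609 - 149\right) - 16757 = -758 - 16757 = -17515$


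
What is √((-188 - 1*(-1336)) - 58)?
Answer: √1090 ≈ 33.015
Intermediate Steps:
√((-188 - 1*(-1336)) - 58) = √((-188 + 1336) - 58) = √(1148 - 58) = √1090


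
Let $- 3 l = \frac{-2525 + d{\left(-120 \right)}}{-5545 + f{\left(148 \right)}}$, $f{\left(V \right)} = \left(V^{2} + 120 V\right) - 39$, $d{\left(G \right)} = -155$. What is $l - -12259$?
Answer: $\frac{31334071}{2556} \approx 12259.0$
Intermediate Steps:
$f{\left(V \right)} = -39 + V^{2} + 120 V$
$l = \frac{67}{2556}$ ($l = - \frac{\left(-2525 - 155\right) \frac{1}{-5545 + \left(-39 + 148^{2} + 120 \cdot 148\right)}}{3} = - \frac{\left(-2680\right) \frac{1}{-5545 + \left(-39 + 21904 + 17760\right)}}{3} = - \frac{\left(-2680\right) \frac{1}{-5545 + 39625}}{3} = - \frac{\left(-2680\right) \frac{1}{34080}}{3} = \left(- \frac{1}{3}\right) \left(- \frac{67}{852}\right) = \frac{67}{2556} \approx 0.026213$)
$l - -12259 = \frac{67}{2556} - -12259 = \frac{67}{2556} + 12259 = \frac{31334071}{2556}$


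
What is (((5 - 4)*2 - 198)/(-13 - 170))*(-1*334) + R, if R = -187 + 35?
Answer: -93280/183 ≈ -509.73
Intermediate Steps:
R = -152
(((5 - 4)*2 - 198)/(-13 - 170))*(-1*334) + R = (((5 - 4)*2 - 198)/(-13 - 170))*(-1*334) - 152 = ((1*2 - 198)/(-183))*(-334) - 152 = ((2 - 198)*(-1/183))*(-334) - 152 = -196*(-1/183)*(-334) - 152 = (196/183)*(-334) - 152 = -65464/183 - 152 = -93280/183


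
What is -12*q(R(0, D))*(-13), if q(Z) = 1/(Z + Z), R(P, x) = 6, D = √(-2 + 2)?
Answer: 13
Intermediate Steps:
D = 0 (D = √0 = 0)
q(Z) = 1/(2*Z)
-12*q(R(0, D))*(-13) = -6/6*(-13) = -12*1/12*(-13) = -1*(-13) = 13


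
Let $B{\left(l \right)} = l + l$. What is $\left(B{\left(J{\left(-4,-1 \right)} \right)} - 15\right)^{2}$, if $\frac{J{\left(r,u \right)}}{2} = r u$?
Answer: $1$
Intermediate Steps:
$J{\left(r,u \right)} = 2 r u$
$B{\left(l \right)} = 2 l$
$\left(B{\left(J{\left(-4,-1 \right)} \right)} - 15\right)^{2} = \left(2 \cdot 2 \left(-4\right) \left(-1\right) - 15\right)^{2} = \left(2 \cdot 8 - 15\right)^{2} = \left(16 - 15\right)^{2} = 1^{2} = 1$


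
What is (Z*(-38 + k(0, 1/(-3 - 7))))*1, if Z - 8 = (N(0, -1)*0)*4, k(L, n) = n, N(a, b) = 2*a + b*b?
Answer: -1524/5 ≈ -304.80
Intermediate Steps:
N(a, b) = b**2 + 2*a (N(a, b) = 2*a + b**2 = b**2 + 2*a)
Z = 8 (Z = 8 + (((-1)**2 + 2*0)*0)*4 = 8 + ((1 + 0)*0)*4 = 8 + (1*0)*4 = 8 + 0*4 = 8 + 0 = 8)
(Z*(-38 + k(0, 1/(-3 - 7))))*1 = (8*(-38 + 1/(-3 - 7)))*1 = (8*(-38 + 1/(-10)))*1 = (8*(-38 - 1/10))*1 = (8*(-381/10))*1 = -1524/5*1 = -1524/5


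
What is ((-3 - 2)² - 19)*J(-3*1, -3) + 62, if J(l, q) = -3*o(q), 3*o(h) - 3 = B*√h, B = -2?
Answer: 44 + 12*I*√3 ≈ 44.0 + 20.785*I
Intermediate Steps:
o(h) = 1 - 2*√h/3 (o(h) = 1 + (-2*√h)/3 = 1 - 2*√h/3)
J(l, q) = -3 + 2*√q (J(l, q) = -3*(1 - 2*√q/3) = -3 + 2*√q)
((-3 - 2)² - 19)*J(-3*1, -3) + 62 = ((-3 - 2)² - 19)*(-3 + 2*√(-3)) + 62 = ((-5)² - 19)*(-3 + 2*(I*√3)) + 62 = (25 - 19)*(-3 + 2*I*√3) + 62 = 6*(-3 + 2*I*√3) + 62 = (-18 + 12*I*√3) + 62 = 44 + 12*I*√3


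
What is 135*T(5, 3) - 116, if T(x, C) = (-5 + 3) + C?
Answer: 19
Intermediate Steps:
T(x, C) = -2 + C
135*T(5, 3) - 116 = 135*(-2 + 3) - 116 = 135*1 - 116 = 135 - 116 = 19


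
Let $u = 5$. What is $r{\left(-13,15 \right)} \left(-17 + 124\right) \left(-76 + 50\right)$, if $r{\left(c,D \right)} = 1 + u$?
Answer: $-16692$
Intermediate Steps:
$r{\left(c,D \right)} = 6$ ($r{\left(c,D \right)} = 1 + 5 = 6$)
$r{\left(-13,15 \right)} \left(-17 + 124\right) \left(-76 + 50\right) = 6 \left(-17 + 124\right) \left(-76 + 50\right) = 6 \cdot 107 \left(-26\right) = 6 \left(-2782\right) = -16692$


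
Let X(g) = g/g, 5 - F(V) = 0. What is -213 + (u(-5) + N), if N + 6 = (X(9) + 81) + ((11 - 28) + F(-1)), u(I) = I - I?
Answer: -149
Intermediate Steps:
F(V) = 5 (F(V) = 5 - 1*0 = 5 + 0 = 5)
u(I) = 0
X(g) = 1
N = 64 (N = -6 + ((1 + 81) + ((11 - 28) + 5)) = -6 + (82 + (-17 + 5)) = -6 + (82 - 12) = -6 + 70 = 64)
-213 + (u(-5) + N) = -213 + (0 + 64) = -213 + 64 = -149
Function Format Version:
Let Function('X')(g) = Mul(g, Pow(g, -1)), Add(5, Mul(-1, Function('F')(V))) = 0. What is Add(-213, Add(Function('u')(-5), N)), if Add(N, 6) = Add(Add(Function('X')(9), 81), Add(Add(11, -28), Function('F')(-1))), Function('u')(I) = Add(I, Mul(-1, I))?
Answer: -149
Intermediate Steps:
Function('F')(V) = 5 (Function('F')(V) = Add(5, Mul(-1, 0)) = Add(5, 0) = 5)
Function('u')(I) = 0
Function('X')(g) = 1
N = 64 (N = Add(-6, Add(Add(1, 81), Add(Add(11, -28), 5))) = Add(-6, Add(82, Add(-17, 5))) = Add(-6, Add(82, -12)) = Add(-6, 70) = 64)
Add(-213, Add(Function('u')(-5), N)) = Add(-213, Add(0, 64)) = Add(-213, 64) = -149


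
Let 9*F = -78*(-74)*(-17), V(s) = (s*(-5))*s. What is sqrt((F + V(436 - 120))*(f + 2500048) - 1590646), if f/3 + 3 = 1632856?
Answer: I*sqrt(33971783755722)/3 ≈ 1.9428e+6*I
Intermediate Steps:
V(s) = -5*s**2 (V(s) = (-5*s)*s = -5*s**2)
F = -32708/3 (F = (-78*(-74)*(-17))/9 = (5772*(-17))/9 = (1/9)*(-98124) = -32708/3 ≈ -10903.)
f = 4898559 (f = -9 + 3*1632856 = -9 + 4898568 = 4898559)
sqrt((F + V(436 - 120))*(f + 2500048) - 1590646) = sqrt((-32708/3 - 5*(436 - 120)**2)*(4898559 + 2500048) - 1590646) = sqrt((-32708/3 - 5*316**2)*7398607 - 1590646) = sqrt((-32708/3 - 5*99856)*7398607 - 1590646) = sqrt((-32708/3 - 499280)*7398607 - 1590646) = sqrt(-1530548/3*7398607 - 1590646) = sqrt(-11323923146636/3 - 1590646) = sqrt(-11323927918574/3) = I*sqrt(33971783755722)/3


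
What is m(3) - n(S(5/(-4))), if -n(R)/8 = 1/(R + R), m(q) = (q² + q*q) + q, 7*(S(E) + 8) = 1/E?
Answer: 1456/71 ≈ 20.507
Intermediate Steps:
S(E) = -8 + 1/(7*E)
m(q) = q + 2*q² (m(q) = (q² + q²) + q = 2*q² + q = q + 2*q²)
n(R) = -4/R (n(R) = -8/(R + R) = -8*1/(2*R) = -4/R)
m(3) - n(S(5/(-4))) = 3*(1 + 2*3) - (-4)/(-8 + 1/(7*((5/(-4))))) = 3*(1 + 6) - (-4)/(-8 + 1/(7*((5*(-¼))))) = 3*7 - (-4)/(-8 + 1/(7*(-5/4))) = 21 - (-4)/(-8 + (⅐)*(-⅘)) = 21 - (-4)/(-8 - 4/35) = 21 - (-4)/(-284/35) = 21 - (-4)*(-35)/284 = 21 - 1*35/71 = 21 - 35/71 = 1456/71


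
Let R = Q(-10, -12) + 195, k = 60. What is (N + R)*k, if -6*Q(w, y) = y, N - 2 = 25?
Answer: 13440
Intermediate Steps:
N = 27 (N = 2 + 25 = 27)
Q(w, y) = -y/6
R = 197 (R = -⅙*(-12) + 195 = 2 + 195 = 197)
(N + R)*k = (27 + 197)*60 = 224*60 = 13440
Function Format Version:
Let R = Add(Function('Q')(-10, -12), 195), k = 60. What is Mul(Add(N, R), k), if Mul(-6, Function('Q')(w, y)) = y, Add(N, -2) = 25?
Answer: 13440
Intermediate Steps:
N = 27 (N = Add(2, 25) = 27)
Function('Q')(w, y) = Mul(Rational(-1, 6), y)
R = 197 (R = Add(Mul(Rational(-1, 6), -12), 195) = Add(2, 195) = 197)
Mul(Add(N, R), k) = Mul(Add(27, 197), 60) = Mul(224, 60) = 13440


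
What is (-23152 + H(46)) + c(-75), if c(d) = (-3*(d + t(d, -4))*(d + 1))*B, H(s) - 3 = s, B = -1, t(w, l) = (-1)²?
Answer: -6675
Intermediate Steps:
t(w, l) = 1
H(s) = 3 + s
c(d) = 3*(1 + d)² (c(d) = -3*(d + 1)*(d + 1)*(-1) = -3*(1 + d)*(1 + d)*(-1) = -3*(1 + d)²*(-1) = 3*(1 + d)²)
(-23152 + H(46)) + c(-75) = (-23152 + (3 + 46)) + (3 + 3*(-75)² + 6*(-75)) = (-23152 + 49) + (3 + 3*5625 - 450) = -23103 + (3 + 16875 - 450) = -23103 + 16428 = -6675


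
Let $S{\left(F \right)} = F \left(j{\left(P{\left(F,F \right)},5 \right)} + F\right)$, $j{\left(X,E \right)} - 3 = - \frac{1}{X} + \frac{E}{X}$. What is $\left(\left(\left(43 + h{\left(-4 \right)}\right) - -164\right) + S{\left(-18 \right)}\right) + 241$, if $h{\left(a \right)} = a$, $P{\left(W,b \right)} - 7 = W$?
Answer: $\frac{7926}{11} \approx 720.54$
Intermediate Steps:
$P{\left(W,b \right)} = 7 + W$
$j{\left(X,E \right)} = 3 - \frac{1}{X} + \frac{E}{X}$ ($j{\left(X,E \right)} = 3 + \left(- \frac{1}{X} + \frac{E}{X}\right) = 3 - \frac{1}{X} + \frac{E}{X}$)
$S{\left(F \right)} = F \left(F + \frac{25 + 3 F}{7 + F}\right)$ ($S{\left(F \right)} = F \left(\frac{-1 + 5 + 3 \left(7 + F\right)}{7 + F} + F\right) = F \left(\frac{-1 + 5 + \left(21 + 3 F\right)}{7 + F} + F\right) = F \left(\frac{25 + 3 F}{7 + F} + F\right) = F \left(F + \frac{25 + 3 F}{7 + F}\right)$)
$\left(\left(\left(43 + h{\left(-4 \right)}\right) - -164\right) + S{\left(-18 \right)}\right) + 241 = \left(\left(\left(43 - 4\right) - -164\right) - \frac{18 \left(25 + \left(-18\right)^{2} + 10 \left(-18\right)\right)}{7 - 18}\right) + 241 = \left(\left(39 + 164\right) - \frac{18 \left(25 + 324 - 180\right)}{-11}\right) + 241 = \left(203 - \left(- \frac{18}{11}\right) 169\right) + 241 = \left(203 + \frac{3042}{11}\right) + 241 = \frac{5275}{11} + 241 = \frac{7926}{11}$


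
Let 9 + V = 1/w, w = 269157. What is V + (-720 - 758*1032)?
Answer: -210745893644/269157 ≈ -7.8299e+5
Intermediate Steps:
V = -2422412/269157 (V = -9 + 1/269157 = -2422412/269157 ≈ -9.0000)
V + (-720 - 758*1032) = -2422412/269157 + (-720 - 758*1032) = -2422412/269157 + (-720 - 782256) = -2422412/269157 - 782976 = -210745893644/269157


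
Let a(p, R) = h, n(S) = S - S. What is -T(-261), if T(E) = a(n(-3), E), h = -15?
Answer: 15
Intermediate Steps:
n(S) = 0
a(p, R) = -15
T(E) = -15
-T(-261) = -1*(-15) = 15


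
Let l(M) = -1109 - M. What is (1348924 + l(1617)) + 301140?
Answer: 1647338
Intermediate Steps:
(1348924 + l(1617)) + 301140 = (1348924 + (-1109 - 1*1617)) + 301140 = (1348924 + (-1109 - 1617)) + 301140 = (1348924 - 2726) + 301140 = 1346198 + 301140 = 1647338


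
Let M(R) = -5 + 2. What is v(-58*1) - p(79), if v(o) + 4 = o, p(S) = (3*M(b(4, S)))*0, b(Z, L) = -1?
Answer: -62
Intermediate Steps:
M(R) = -3
p(S) = 0 (p(S) = (3*(-3))*0 = -9*0 = 0)
v(o) = -4 + o
v(-58*1) - p(79) = (-4 - 58*1) - 1*0 = (-4 - 58) + 0 = -62 + 0 = -62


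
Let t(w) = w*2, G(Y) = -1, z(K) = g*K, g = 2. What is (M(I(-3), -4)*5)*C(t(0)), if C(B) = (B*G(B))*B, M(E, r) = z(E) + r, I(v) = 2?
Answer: 0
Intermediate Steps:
z(K) = 2*K
t(w) = 2*w
M(E, r) = r + 2*E (M(E, r) = 2*E + r = r + 2*E)
C(B) = -B**2 (C(B) = (B*(-1))*B = (-B)*B = -B**2)
(M(I(-3), -4)*5)*C(t(0)) = ((-4 + 2*2)*5)*(-(2*0)**2) = ((-4 + 4)*5)*(-1*0**2) = (0*5)*(-1*0) = 0*0 = 0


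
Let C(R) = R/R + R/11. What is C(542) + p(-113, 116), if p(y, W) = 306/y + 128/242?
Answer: 657585/13673 ≈ 48.094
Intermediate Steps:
p(y, W) = 64/121 + 306/y (p(y, W) = 306/y + 128*(1/242) = 306/y + 64/121 = 64/121 + 306/y)
C(R) = 1 + R/11 (C(R) = 1 + R*(1/11) = 1 + R/11)
C(542) + p(-113, 116) = (1 + (1/11)*542) + (64/121 + 306/(-113)) = (1 + 542/11) + (64/121 + 306*(-1/113)) = 553/11 + (64/121 - 306/113) = 553/11 - 29794/13673 = 657585/13673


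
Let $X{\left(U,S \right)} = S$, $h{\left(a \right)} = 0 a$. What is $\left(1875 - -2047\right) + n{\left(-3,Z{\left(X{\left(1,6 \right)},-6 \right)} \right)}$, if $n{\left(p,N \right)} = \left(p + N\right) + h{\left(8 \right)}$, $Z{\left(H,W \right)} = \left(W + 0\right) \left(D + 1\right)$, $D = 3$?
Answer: $3895$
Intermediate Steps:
$h{\left(a \right)} = 0$
$Z{\left(H,W \right)} = 4 W$ ($Z{\left(H,W \right)} = \left(W + 0\right) \left(3 + 1\right) = W 4 = 4 W$)
$n{\left(p,N \right)} = N + p$ ($n{\left(p,N \right)} = \left(p + N\right) + 0 = \left(N + p\right) + 0 = N + p$)
$\left(1875 - -2047\right) + n{\left(-3,Z{\left(X{\left(1,6 \right)},-6 \right)} \right)} = \left(1875 - -2047\right) + \left(4 \left(-6\right) - 3\right) = \left(1875 + 2047\right) - 27 = 3922 - 27 = 3895$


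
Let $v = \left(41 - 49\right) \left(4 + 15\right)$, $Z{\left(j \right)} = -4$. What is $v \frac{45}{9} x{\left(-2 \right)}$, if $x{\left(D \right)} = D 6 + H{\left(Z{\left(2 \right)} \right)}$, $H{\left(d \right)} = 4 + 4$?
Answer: $3040$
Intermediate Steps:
$H{\left(d \right)} = 8$
$v = -152$ ($v = \left(-8\right) 19 = -152$)
$x{\left(D \right)} = 8 + 6 D$ ($x{\left(D \right)} = D 6 + 8 = 6 D + 8 = 8 + 6 D$)
$v \frac{45}{9} x{\left(-2 \right)} = - 152 \cdot \frac{45}{9} \left(8 + 6 \left(-2\right)\right) = - 152 \cdot 45 \cdot \frac{1}{9} \left(8 - 12\right) = \left(-152\right) 5 \left(-4\right) = \left(-760\right) \left(-4\right) = 3040$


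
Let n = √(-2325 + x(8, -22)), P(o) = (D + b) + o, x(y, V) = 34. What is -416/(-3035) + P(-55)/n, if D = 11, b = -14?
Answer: 416/3035 + 2*I*√2291/79 ≈ 0.13707 + 1.2118*I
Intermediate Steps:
P(o) = -3 + o (P(o) = (11 - 14) + o = -3 + o)
n = I*√2291 (n = √(-2325 + 34) = √(-2291) = I*√2291 ≈ 47.864*I)
-416/(-3035) + P(-55)/n = -416/(-3035) + (-3 - 55)/((I*√2291)) = -416*(-1/3035) - (-2)*I*√2291/79 = 416/3035 + 2*I*√2291/79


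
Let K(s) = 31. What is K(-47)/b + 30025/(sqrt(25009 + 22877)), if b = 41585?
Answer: 31/41585 + 30025*sqrt(47886)/47886 ≈ 137.21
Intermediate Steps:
K(-47)/b + 30025/(sqrt(25009 + 22877)) = 31/41585 + 30025/(sqrt(25009 + 22877)) = 31*(1/41585) + 30025/(sqrt(47886)) = 31/41585 + 30025*(sqrt(47886)/47886) = 31/41585 + 30025*sqrt(47886)/47886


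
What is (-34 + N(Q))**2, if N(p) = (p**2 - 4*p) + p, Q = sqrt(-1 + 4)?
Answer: 988 + 186*sqrt(3) ≈ 1310.2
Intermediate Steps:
Q = sqrt(3) ≈ 1.7320
N(p) = p**2 - 3*p
(-34 + N(Q))**2 = (-34 + sqrt(3)*(-3 + sqrt(3)))**2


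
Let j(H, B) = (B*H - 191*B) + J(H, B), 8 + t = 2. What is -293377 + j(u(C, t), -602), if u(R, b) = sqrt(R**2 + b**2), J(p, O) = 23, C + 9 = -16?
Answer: -178372 - 602*sqrt(661) ≈ -1.9385e+5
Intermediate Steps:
C = -25 (C = -9 - 16 = -25)
t = -6 (t = -8 + 2 = -6)
j(H, B) = 23 - 191*B + B*H (j(H, B) = (B*H - 191*B) + 23 = (-191*B + B*H) + 23 = 23 - 191*B + B*H)
-293377 + j(u(C, t), -602) = -293377 + (23 - 191*(-602) - 602*sqrt((-25)**2 + (-6)**2)) = -293377 + (23 + 114982 - 602*sqrt(625 + 36)) = -293377 + (23 + 114982 - 602*sqrt(661)) = -293377 + (115005 - 602*sqrt(661)) = -178372 - 602*sqrt(661)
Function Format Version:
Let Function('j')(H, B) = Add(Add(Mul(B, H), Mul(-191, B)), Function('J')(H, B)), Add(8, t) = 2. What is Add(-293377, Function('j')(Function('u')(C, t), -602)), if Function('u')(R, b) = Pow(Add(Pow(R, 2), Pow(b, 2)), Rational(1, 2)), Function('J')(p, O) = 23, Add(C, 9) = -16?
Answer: Add(-178372, Mul(-602, Pow(661, Rational(1, 2)))) ≈ -1.9385e+5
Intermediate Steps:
C = -25 (C = Add(-9, -16) = -25)
t = -6 (t = Add(-8, 2) = -6)
Function('j')(H, B) = Add(23, Mul(-191, B), Mul(B, H)) (Function('j')(H, B) = Add(Add(Mul(B, H), Mul(-191, B)), 23) = Add(Add(Mul(-191, B), Mul(B, H)), 23) = Add(23, Mul(-191, B), Mul(B, H)))
Add(-293377, Function('j')(Function('u')(C, t), -602)) = Add(-293377, Add(23, Mul(-191, -602), Mul(-602, Pow(Add(Pow(-25, 2), Pow(-6, 2)), Rational(1, 2))))) = Add(-293377, Add(23, 114982, Mul(-602, Pow(Add(625, 36), Rational(1, 2))))) = Add(-293377, Add(23, 114982, Mul(-602, Pow(661, Rational(1, 2))))) = Add(-293377, Add(115005, Mul(-602, Pow(661, Rational(1, 2))))) = Add(-178372, Mul(-602, Pow(661, Rational(1, 2))))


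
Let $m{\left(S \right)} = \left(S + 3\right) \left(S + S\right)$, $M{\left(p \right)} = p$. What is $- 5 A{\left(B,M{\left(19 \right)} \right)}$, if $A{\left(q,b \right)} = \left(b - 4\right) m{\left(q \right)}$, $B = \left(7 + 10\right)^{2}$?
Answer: $-12658200$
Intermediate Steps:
$m{\left(S \right)} = 2 S \left(3 + S\right)$ ($m{\left(S \right)} = \left(3 + S\right) 2 S = 2 S \left(3 + S\right)$)
$B = 289$ ($B = 17^{2} = 289$)
$A{\left(q,b \right)} = 2 q \left(-4 + b\right) \left(3 + q\right)$ ($A{\left(q,b \right)} = \left(b - 4\right) 2 q \left(3 + q\right) = \left(-4 + b\right) 2 q \left(3 + q\right) = 2 q \left(-4 + b\right) \left(3 + q\right)$)
$- 5 A{\left(B,M{\left(19 \right)} \right)} = - 5 \cdot 2 \cdot 289 \left(-4 + 19\right) \left(3 + 289\right) = - 5 \cdot 2 \cdot 289 \cdot 15 \cdot 292 = \left(-5\right) 2531640 = -12658200$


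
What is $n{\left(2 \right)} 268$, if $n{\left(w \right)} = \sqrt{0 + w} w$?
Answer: $536 \sqrt{2} \approx 758.02$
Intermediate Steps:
$n{\left(w \right)} = w^{\frac{3}{2}}$ ($n{\left(w \right)} = \sqrt{w} w = w^{\frac{3}{2}}$)
$n{\left(2 \right)} 268 = 2^{\frac{3}{2}} \cdot 268 = 2 \sqrt{2} \cdot 268 = 536 \sqrt{2}$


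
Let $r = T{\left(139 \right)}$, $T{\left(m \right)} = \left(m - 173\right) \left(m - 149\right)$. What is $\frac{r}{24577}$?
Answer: $\frac{340}{24577} \approx 0.013834$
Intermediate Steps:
$T{\left(m \right)} = \left(-173 + m\right) \left(-149 + m\right)$
$r = 340$ ($r = 25777 + 139^{2} - 44758 = 25777 + 19321 - 44758 = 340$)
$\frac{r}{24577} = \frac{340}{24577}$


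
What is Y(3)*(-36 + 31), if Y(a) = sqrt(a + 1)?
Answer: -10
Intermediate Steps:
Y(a) = sqrt(1 + a)
Y(3)*(-36 + 31) = sqrt(1 + 3)*(-36 + 31) = sqrt(4)*(-5) = 2*(-5) = -10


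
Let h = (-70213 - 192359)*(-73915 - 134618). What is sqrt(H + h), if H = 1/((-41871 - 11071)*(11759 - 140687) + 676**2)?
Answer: sqrt(159461758445280412952547766141)/1706540788 ≈ 2.3400e+5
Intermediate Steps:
h = 54754926876 (h = -262572*(-208533) = 54754926876)
H = 1/6826163152 (H = 1/(-52942*(-128928) + 456976) = 1/(6825706176 + 456976) = 1/6826163152 ≈ 1.4650e-10)
sqrt(H + h) = sqrt(1/6826163152 + 54754926876) = sqrt(373766064231405673153/6826163152) = sqrt(159461758445280412952547766141)/1706540788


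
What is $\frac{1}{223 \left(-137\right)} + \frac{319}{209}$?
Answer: $\frac{885960}{580469} \approx 1.5263$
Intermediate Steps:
$\frac{1}{223 \left(-137\right)} + \frac{319}{209} = \frac{1}{223} \left(- \frac{1}{137}\right) + 319 \cdot \frac{1}{209} = - \frac{1}{30551} + \frac{29}{19} = \frac{885960}{580469}$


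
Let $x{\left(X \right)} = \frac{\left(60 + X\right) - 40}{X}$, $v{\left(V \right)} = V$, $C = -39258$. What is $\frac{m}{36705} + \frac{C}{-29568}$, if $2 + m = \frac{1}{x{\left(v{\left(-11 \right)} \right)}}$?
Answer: $\frac{2161304423}{1627940160} \approx 1.3276$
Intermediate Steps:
$x{\left(X \right)} = \frac{20 + X}{X}$
$m = - \frac{29}{9}$ ($m = -2 + \frac{1}{\frac{1}{-11} \left(20 - 11\right)} = -2 + \frac{1}{\left(- \frac{1}{11}\right) 9} = -2 + \frac{1}{- \frac{9}{11}} = -2 - \frac{11}{9} = - \frac{29}{9} \approx -3.2222$)
$\frac{m}{36705} + \frac{C}{-29568} = - \frac{29}{9 \cdot 36705} - \frac{39258}{-29568} = \left(- \frac{29}{9}\right) \frac{1}{36705} - - \frac{6543}{4928} = - \frac{29}{330345} + \frac{6543}{4928} = \frac{2161304423}{1627940160}$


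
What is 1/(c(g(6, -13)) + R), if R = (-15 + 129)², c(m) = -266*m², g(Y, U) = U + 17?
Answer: 1/8740 ≈ 0.00011442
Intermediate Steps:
g(Y, U) = 17 + U
R = 12996 (R = 114² = 12996)
1/(c(g(6, -13)) + R) = 1/(-266*(17 - 13)² + 12996) = 1/(-266*4² + 12996) = 1/(-266*16 + 12996) = 1/(-4256 + 12996) = 1/8740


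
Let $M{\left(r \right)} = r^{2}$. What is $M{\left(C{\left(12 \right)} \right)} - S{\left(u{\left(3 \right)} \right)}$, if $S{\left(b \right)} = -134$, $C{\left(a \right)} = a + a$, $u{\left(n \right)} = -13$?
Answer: $710$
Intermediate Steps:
$C{\left(a \right)} = 2 a$
$M{\left(C{\left(12 \right)} \right)} - S{\left(u{\left(3 \right)} \right)} = \left(2 \cdot 12\right)^{2} - -134 = 24^{2} + 134 = 576 + 134 = 710$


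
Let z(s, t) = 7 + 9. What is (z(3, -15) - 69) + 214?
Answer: 161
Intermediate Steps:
z(s, t) = 16
(z(3, -15) - 69) + 214 = (16 - 69) + 214 = -53 + 214 = 161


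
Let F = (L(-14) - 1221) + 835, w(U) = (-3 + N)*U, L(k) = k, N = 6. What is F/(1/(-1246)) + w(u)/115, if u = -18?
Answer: 57315946/115 ≈ 4.9840e+5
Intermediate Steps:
w(U) = 3*U (w(U) = (-3 + 6)*U = 3*U)
F = -400 (F = (-14 - 1221) + 835 = -1235 + 835 = -400)
F/(1/(-1246)) + w(u)/115 = -400/(1/(-1246)) + (3*(-18))/115 = -400/(-1/1246) - 54*1/115 = -400*(-1246) - 54/115 = 498400 - 54/115 = 57315946/115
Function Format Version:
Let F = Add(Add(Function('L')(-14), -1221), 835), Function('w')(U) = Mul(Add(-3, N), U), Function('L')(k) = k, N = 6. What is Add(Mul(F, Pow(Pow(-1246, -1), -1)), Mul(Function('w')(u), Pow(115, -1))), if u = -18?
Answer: Rational(57315946, 115) ≈ 4.9840e+5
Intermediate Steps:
Function('w')(U) = Mul(3, U) (Function('w')(U) = Mul(Add(-3, 6), U) = Mul(3, U))
F = -400 (F = Add(Add(-14, -1221), 835) = Add(-1235, 835) = -400)
Add(Mul(F, Pow(Pow(-1246, -1), -1)), Mul(Function('w')(u), Pow(115, -1))) = Add(Mul(-400, Pow(Pow(-1246, -1), -1)), Mul(Mul(3, -18), Pow(115, -1))) = Add(Mul(-400, Pow(Rational(-1, 1246), -1)), Mul(-54, Rational(1, 115))) = Add(Mul(-400, -1246), Rational(-54, 115)) = Add(498400, Rational(-54, 115)) = Rational(57315946, 115)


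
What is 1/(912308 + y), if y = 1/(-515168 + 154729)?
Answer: 360439/328831383211 ≈ 1.0961e-6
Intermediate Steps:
y = -1/360439 (y = 1/(-360439) = -1/360439 ≈ -2.7744e-6)
1/(912308 + y) = 1/(912308 - 1/360439) = 1/(328831383211/360439) = 360439/328831383211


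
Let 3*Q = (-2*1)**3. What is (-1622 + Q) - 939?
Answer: -7691/3 ≈ -2563.7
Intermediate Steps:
Q = -8/3 (Q = (-2*1)**3/3 = (1/3)*(-2)**3 = (1/3)*(-8) = -8/3 ≈ -2.6667)
(-1622 + Q) - 939 = (-1622 - 8/3) - 939 = -4874/3 - 939 = -7691/3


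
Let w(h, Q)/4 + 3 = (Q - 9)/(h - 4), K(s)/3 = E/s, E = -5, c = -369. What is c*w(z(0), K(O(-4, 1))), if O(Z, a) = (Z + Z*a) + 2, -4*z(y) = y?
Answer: 4059/2 ≈ 2029.5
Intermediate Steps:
z(y) = -y/4
O(Z, a) = 2 + Z + Z*a
K(s) = -15/s (K(s) = 3*(-5/s) = -15/s)
w(h, Q) = -12 + 4*(-9 + Q)/(-4 + h) (w(h, Q) = -12 + 4*((Q - 9)/(h - 4)) = -12 + 4*((-9 + Q)/(-4 + h)) = -12 + 4*(-9 + Q)/(-4 + h))
c*w(z(0), K(O(-4, 1))) = -1476*(3 - 15/(2 - 4 - 4*1) - (-3)*0/4)/(-4 - ¼*0) = -1476*(3 - 15/(2 - 4 - 4) - 3*0)/(-4 + 0) = -1476*(3 - 15/(-6) + 0)/(-4) = -1476*(-1)*(3 - 15*(-⅙) + 0)/4 = -1476*(-1)*(3 + 5/2 + 0)/4 = -1476*(-1)*11/(4*2) = -369*(-11/2) = 4059/2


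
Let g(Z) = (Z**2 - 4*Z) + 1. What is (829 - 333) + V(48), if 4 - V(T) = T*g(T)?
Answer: -100924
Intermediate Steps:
g(Z) = 1 + Z**2 - 4*Z
V(T) = 4 - T*(1 + T**2 - 4*T)
(829 - 333) + V(48) = (829 - 333) + (4 - 1*48*(1 + 48**2 - 4*48)) = 496 + (4 - 1*48*(1 + 2304 - 192)) = 496 + (4 - 1*48*2113) = 496 + (4 - 101424) = 496 - 101420 = -100924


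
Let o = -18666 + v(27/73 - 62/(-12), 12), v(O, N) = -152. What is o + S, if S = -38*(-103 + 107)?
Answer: -18970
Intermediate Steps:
S = -152 (S = -38*4 = -152)
o = -18818 (o = -18666 - 152 = -18818)
o + S = -18818 - 152 = -18970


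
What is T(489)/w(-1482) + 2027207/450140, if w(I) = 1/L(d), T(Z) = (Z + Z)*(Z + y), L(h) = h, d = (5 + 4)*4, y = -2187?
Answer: -26910800418553/450140 ≈ -5.9783e+7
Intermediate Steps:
d = 36 (d = 9*4 = 36)
T(Z) = 2*Z*(-2187 + Z) (T(Z) = (Z + Z)*(Z - 2187) = (2*Z)*(-2187 + Z) = 2*Z*(-2187 + Z))
w(I) = 1/36
T(489)/w(-1482) + 2027207/450140 = (2*489*(-2187 + 489))/(1/36) + 2027207/450140 = (2*489*(-1698))*36 + 2027207*(1/450140) = -1660644*36 + 2027207/450140 = -59783184 + 2027207/450140 = -26910800418553/450140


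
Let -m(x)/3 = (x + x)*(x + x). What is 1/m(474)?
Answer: -1/2696112 ≈ -3.7090e-7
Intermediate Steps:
m(x) = -12*x² (m(x) = -3*(x + x)*(x + x) = -3*2*x*2*x = -12*x²)
1/m(474) = 1/(-12*474²) = 1/(-12*224676) = 1/(-2696112) = -1/2696112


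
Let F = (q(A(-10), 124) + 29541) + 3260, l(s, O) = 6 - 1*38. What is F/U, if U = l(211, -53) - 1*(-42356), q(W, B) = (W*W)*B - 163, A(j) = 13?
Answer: 26797/21162 ≈ 1.2663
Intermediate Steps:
l(s, O) = -32 (l(s, O) = 6 - 38 = -32)
q(W, B) = -163 + B*W² (q(W, B) = W²*B - 163 = B*W² - 163 = -163 + B*W²)
U = 42324 (U = -32 - 1*(-42356) = -32 + 42356 = 42324)
F = 53594 (F = ((-163 + 124*13²) + 29541) + 3260 = ((-163 + 124*169) + 29541) + 3260 = ((-163 + 20956) + 29541) + 3260 = (20793 + 29541) + 3260 = 50334 + 3260 = 53594)
F/U = 53594/42324 = 53594*(1/42324) = 26797/21162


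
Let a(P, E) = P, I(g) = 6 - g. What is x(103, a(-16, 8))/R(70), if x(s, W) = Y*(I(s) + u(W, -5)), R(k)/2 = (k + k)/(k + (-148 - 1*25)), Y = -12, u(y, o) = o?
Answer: -15759/35 ≈ -450.26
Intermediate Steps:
R(k) = 4*k/(-173 + k) (R(k) = 2*((k + k)/(k + (-148 - 1*25))) = 2*((2*k)/(k + (-148 - 25))) = 2*((2*k)/(k - 173)) = 2*((2*k)/(-173 + k)) = 2*(2*k/(-173 + k)) = 4*k/(-173 + k))
x(s, W) = -12 + 12*s (x(s, W) = -12*((6 - s) - 5) = -12*(1 - s) = -12 + 12*s)
x(103, a(-16, 8))/R(70) = (-12 + 12*103)/((4*70/(-173 + 70))) = (-12 + 1236)/((4*70/(-103))) = 1224/((4*70*(-1/103))) = 1224/(-280/103) = 1224*(-103/280) = -15759/35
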